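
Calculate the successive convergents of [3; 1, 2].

3/1, 4/1, 11/3

Using the convergent recurrence p_i = a_i*p_{i-1} + p_{i-2}, q_i = a_i*q_{i-1} + q_{i-2} with p_{-2}=0, p_{-1}=1, q_{-2}=1, q_{-1}=0:
  i=0: a_0=3, p_0 = 3*1 + 0 = 3, q_0 = 3*0 + 1 = 1.
  i=1: a_1=1, p_1 = 1*3 + 1 = 4, q_1 = 1*1 + 0 = 1.
  i=2: a_2=2, p_2 = 2*4 + 3 = 11, q_2 = 2*1 + 1 = 3.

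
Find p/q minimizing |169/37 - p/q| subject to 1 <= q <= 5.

23/5

Expand x = 169/37 as a continued fraction with the Euclidean algorithm:
  169 = 4*37 + 21, so a_0 = 4.
  37 = 1*21 + 16, so a_1 = 1.
  21 = 1*16 + 5, so a_2 = 1.
  16 = 3*5 + 1, so a_3 = 3.
  5 = 5*1 + 0, so a_4 = 5.
so x = [4; 1, 1, 3, 5].
Convergents (p_i = a_i*p_{i-1} + p_{i-2}, q_i = a_i*q_{i-1} + q_{i-2} with p_{-2}=0, p_{-1}=1, q_{-2}=1, q_{-1}=0), until the denominator exceeds 5:
  i=0: a_0=4, p_0 = 4*1 + 0 = 4, q_0 = 4*0 + 1 = 1.
  i=1: a_1=1, p_1 = 1*4 + 1 = 5, q_1 = 1*1 + 0 = 1.
  i=2: a_2=1, p_2 = 1*5 + 4 = 9, q_2 = 1*1 + 1 = 2.
  i=3: a_3=3, p_3 = 3*9 + 5 = 32, q_3 = 3*2 + 1 = 7.
q_3 = 7 > 5, so the last convergent with denominator <= 5 is p_2/q_2 = 9/2.
The closest fraction with denominator <= 5 is either p_2/q_2 or the intermediate fraction (k*p_2 + p_1)/(k*q_2 + q_1) with the largest k >= 1 whose denominator stays <= 5; these approach x as k grows, and every other convergent or intermediate fraction in range is farther away.
Largest k: floor((5 - q_1)/q_2) = floor((5 - 1)/2) = 2.
That gives (2*9 + 5)/(2*2 + 1) = 23/5.
Compare the errors: |x - 9/2| = |169*2 - 9*37|/(37*2) = 5/74, and |x - 23/5| = |169*5 - 23*37|/(37*5) = 6/185.
Cross-multiplying, 6*74 = 444 < 925 = 5*185, so 6/185 is smaller: the intermediate fraction 23/5 is closer to x than 9/2.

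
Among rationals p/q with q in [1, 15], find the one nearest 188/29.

97/15

Expand x = 188/29 as a continued fraction with the Euclidean algorithm:
  188 = 6*29 + 14, so a_0 = 6.
  29 = 2*14 + 1, so a_1 = 2.
  14 = 14*1 + 0, so a_2 = 14.
so x = [6; 2, 14].
Convergents (p_i = a_i*p_{i-1} + p_{i-2}, q_i = a_i*q_{i-1} + q_{i-2} with p_{-2}=0, p_{-1}=1, q_{-2}=1, q_{-1}=0), until the denominator exceeds 15:
  i=0: a_0=6, p_0 = 6*1 + 0 = 6, q_0 = 6*0 + 1 = 1.
  i=1: a_1=2, p_1 = 2*6 + 1 = 13, q_1 = 2*1 + 0 = 2.
  i=2: a_2=14, p_2 = 14*13 + 6 = 188, q_2 = 14*2 + 1 = 29.
q_2 = 29 > 15, so the last convergent with denominator <= 15 is p_1/q_1 = 13/2.
The closest fraction with denominator <= 15 is either p_1/q_1 or the intermediate fraction (k*p_1 + p_0)/(k*q_1 + q_0) with the largest k >= 1 whose denominator stays <= 15; these approach x as k grows, and every other convergent or intermediate fraction in range is farther away.
Largest k: floor((15 - q_0)/q_1) = floor((15 - 1)/2) = 7.
That gives (7*13 + 6)/(7*2 + 1) = 97/15.
Compare the errors: |x - 13/2| = |188*2 - 13*29|/(29*2) = 1/58, and |x - 97/15| = |188*15 - 97*29|/(29*15) = 7/435.
Cross-multiplying, 7*58 = 406 < 435 = 1*435, so 7/435 is smaller: the intermediate fraction 97/15 is closer to x than 13/2.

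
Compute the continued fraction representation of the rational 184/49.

[3; 1, 3, 12]

Run the Euclidean algorithm on 184 and 49; the successive quotients are the partial quotients a_0, a_1, ... (each step inverts the fractional part left over by the previous one):
  184 = 3*49 + 37, so a_0 = 3.
  49 = 1*37 + 12, so a_1 = 1.
  37 = 3*12 + 1, so a_2 = 3.
  12 = 12*1 + 0, so a_3 = 12.
The remainder reaches 0 after 4 divisions, so the expansion has 4 partial quotients, read off in order.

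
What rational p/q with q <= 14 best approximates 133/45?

Expand x = 133/45 as a continued fraction with the Euclidean algorithm:
  133 = 2*45 + 43, so a_0 = 2.
  45 = 1*43 + 2, so a_1 = 1.
  43 = 21*2 + 1, so a_2 = 21.
  2 = 2*1 + 0, so a_3 = 2.
so x = [2; 1, 21, 2].
Convergents (p_i = a_i*p_{i-1} + p_{i-2}, q_i = a_i*q_{i-1} + q_{i-2} with p_{-2}=0, p_{-1}=1, q_{-2}=1, q_{-1}=0), until the denominator exceeds 14:
  i=0: a_0=2, p_0 = 2*1 + 0 = 2, q_0 = 2*0 + 1 = 1.
  i=1: a_1=1, p_1 = 1*2 + 1 = 3, q_1 = 1*1 + 0 = 1.
  i=2: a_2=21, p_2 = 21*3 + 2 = 65, q_2 = 21*1 + 1 = 22.
q_2 = 22 > 14, so the last convergent with denominator <= 14 is p_1/q_1 = 3/1.
The closest fraction with denominator <= 14 is either p_1/q_1 or the intermediate fraction (k*p_1 + p_0)/(k*q_1 + q_0) with the largest k >= 1 whose denominator stays <= 14; these approach x as k grows, and every other convergent or intermediate fraction in range is farther away.
Largest k: floor((14 - q_0)/q_1) = floor((14 - 1)/1) = 13.
That gives (13*3 + 2)/(13*1 + 1) = 41/14.
Compare the errors: |x - 3/1| = |133*1 - 3*45|/(45*1) = 2/45, and |x - 41/14| = |133*14 - 41*45|/(45*14) = 17/630.
Cross-multiplying, 17*45 = 765 < 1260 = 2*630, so 17/630 is smaller: the intermediate fraction 41/14 is closer to x than 3/1.

41/14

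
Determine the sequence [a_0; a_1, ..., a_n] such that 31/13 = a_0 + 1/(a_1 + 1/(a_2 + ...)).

[2; 2, 1, 1, 2]

Run the Euclidean algorithm on 31 and 13; the successive quotients are the partial quotients a_0, a_1, ... (each step inverts the fractional part left over by the previous one):
  31 = 2*13 + 5, so a_0 = 2.
  13 = 2*5 + 3, so a_1 = 2.
  5 = 1*3 + 2, so a_2 = 1.
  3 = 1*2 + 1, so a_3 = 1.
  2 = 2*1 + 0, so a_4 = 2.
The remainder reaches 0 after 5 divisions, so the expansion has 5 partial quotients, read off in order.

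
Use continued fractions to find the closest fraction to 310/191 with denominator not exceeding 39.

Expand x = 310/191 as a continued fraction with the Euclidean algorithm:
  310 = 1*191 + 119, so a_0 = 1.
  191 = 1*119 + 72, so a_1 = 1.
  119 = 1*72 + 47, so a_2 = 1.
  72 = 1*47 + 25, so a_3 = 1.
  47 = 1*25 + 22, so a_4 = 1.
  25 = 1*22 + 3, so a_5 = 1.
  22 = 7*3 + 1, so a_6 = 7.
  3 = 3*1 + 0, so a_7 = 3.
so x = [1; 1, 1, 1, 1, 1, 7, 3].
Convergents (p_i = a_i*p_{i-1} + p_{i-2}, q_i = a_i*q_{i-1} + q_{i-2} with p_{-2}=0, p_{-1}=1, q_{-2}=1, q_{-1}=0), until the denominator exceeds 39:
  i=0: a_0=1, p_0 = 1*1 + 0 = 1, q_0 = 1*0 + 1 = 1.
  i=1: a_1=1, p_1 = 1*1 + 1 = 2, q_1 = 1*1 + 0 = 1.
  i=2: a_2=1, p_2 = 1*2 + 1 = 3, q_2 = 1*1 + 1 = 2.
  i=3: a_3=1, p_3 = 1*3 + 2 = 5, q_3 = 1*2 + 1 = 3.
  i=4: a_4=1, p_4 = 1*5 + 3 = 8, q_4 = 1*3 + 2 = 5.
  i=5: a_5=1, p_5 = 1*8 + 5 = 13, q_5 = 1*5 + 3 = 8.
  i=6: a_6=7, p_6 = 7*13 + 8 = 99, q_6 = 7*8 + 5 = 61.
q_6 = 61 > 39, so the last convergent with denominator <= 39 is p_5/q_5 = 13/8.
The closest fraction with denominator <= 39 is either p_5/q_5 or the intermediate fraction (k*p_5 + p_4)/(k*q_5 + q_4) with the largest k >= 1 whose denominator stays <= 39; these approach x as k grows, and every other convergent or intermediate fraction in range is farther away.
Largest k: floor((39 - q_4)/q_5) = floor((39 - 5)/8) = 4.
That gives (4*13 + 8)/(4*8 + 5) = 60/37.
Compare the errors: |x - 13/8| = |310*8 - 13*191|/(191*8) = 3/1528, and |x - 60/37| = |310*37 - 60*191|/(191*37) = 10/7067.
Cross-multiplying, 10*1528 = 15280 < 21201 = 3*7067, so 10/7067 is smaller: the intermediate fraction 60/37 is closer to x than 13/8.

60/37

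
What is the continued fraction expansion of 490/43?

[11; 2, 1, 1, 8]

Run the Euclidean algorithm on 490 and 43; the successive quotients are the partial quotients a_0, a_1, ... (each step inverts the fractional part left over by the previous one):
  490 = 11*43 + 17, so a_0 = 11.
  43 = 2*17 + 9, so a_1 = 2.
  17 = 1*9 + 8, so a_2 = 1.
  9 = 1*8 + 1, so a_3 = 1.
  8 = 8*1 + 0, so a_4 = 8.
The remainder reaches 0 after 5 divisions, so the expansion has 5 partial quotients, read off in order.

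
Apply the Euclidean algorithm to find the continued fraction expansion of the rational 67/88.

Run the Euclidean algorithm on 67 and 88; the successive quotients are the partial quotients a_0, a_1, ... (each step inverts the fractional part left over by the previous one):
  67 = 0*88 + 67, so a_0 = 0.
  88 = 1*67 + 21, so a_1 = 1.
  67 = 3*21 + 4, so a_2 = 3.
  21 = 5*4 + 1, so a_3 = 5.
  4 = 4*1 + 0, so a_4 = 4.
The remainder reaches 0 after 5 divisions, so the expansion has 5 partial quotients, read off in order.

[0; 1, 3, 5, 4]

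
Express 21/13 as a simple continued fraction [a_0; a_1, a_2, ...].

[1; 1, 1, 1, 1, 2]

Run the Euclidean algorithm on 21 and 13; the successive quotients are the partial quotients a_0, a_1, ... (each step inverts the fractional part left over by the previous one):
  21 = 1*13 + 8, so a_0 = 1.
  13 = 1*8 + 5, so a_1 = 1.
  8 = 1*5 + 3, so a_2 = 1.
  5 = 1*3 + 2, so a_3 = 1.
  3 = 1*2 + 1, so a_4 = 1.
  2 = 2*1 + 0, so a_5 = 2.
The remainder reaches 0 after 6 divisions, so the expansion has 6 partial quotients, read off in order.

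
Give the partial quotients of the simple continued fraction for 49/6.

[8; 6]

Run the Euclidean algorithm on 49 and 6; the successive quotients are the partial quotients a_0, a_1, ... (each step inverts the fractional part left over by the previous one):
  49 = 8*6 + 1, so a_0 = 8.
  6 = 6*1 + 0, so a_1 = 6.
The remainder reaches 0 after 2 divisions, so the expansion has 2 partial quotients, read off in order.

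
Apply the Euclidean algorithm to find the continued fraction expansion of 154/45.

Run the Euclidean algorithm on 154 and 45; the successive quotients are the partial quotients a_0, a_1, ... (each step inverts the fractional part left over by the previous one):
  154 = 3*45 + 19, so a_0 = 3.
  45 = 2*19 + 7, so a_1 = 2.
  19 = 2*7 + 5, so a_2 = 2.
  7 = 1*5 + 2, so a_3 = 1.
  5 = 2*2 + 1, so a_4 = 2.
  2 = 2*1 + 0, so a_5 = 2.
The remainder reaches 0 after 6 divisions, so the expansion has 6 partial quotients, read off in order.

[3; 2, 2, 1, 2, 2]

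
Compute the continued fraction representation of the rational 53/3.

Run the Euclidean algorithm on 53 and 3; the successive quotients are the partial quotients a_0, a_1, ... (each step inverts the fractional part left over by the previous one):
  53 = 17*3 + 2, so a_0 = 17.
  3 = 1*2 + 1, so a_1 = 1.
  2 = 2*1 + 0, so a_2 = 2.
The remainder reaches 0 after 3 divisions, so the expansion has 3 partial quotients, read off in order.

[17; 1, 2]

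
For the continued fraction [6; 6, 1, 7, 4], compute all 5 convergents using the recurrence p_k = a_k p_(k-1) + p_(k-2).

Using the convergent recurrence p_i = a_i*p_{i-1} + p_{i-2}, q_i = a_i*q_{i-1} + q_{i-2} with p_{-2}=0, p_{-1}=1, q_{-2}=1, q_{-1}=0:
  i=0: a_0=6, p_0 = 6*1 + 0 = 6, q_0 = 6*0 + 1 = 1.
  i=1: a_1=6, p_1 = 6*6 + 1 = 37, q_1 = 6*1 + 0 = 6.
  i=2: a_2=1, p_2 = 1*37 + 6 = 43, q_2 = 1*6 + 1 = 7.
  i=3: a_3=7, p_3 = 7*43 + 37 = 338, q_3 = 7*7 + 6 = 55.
  i=4: a_4=4, p_4 = 4*338 + 43 = 1395, q_4 = 4*55 + 7 = 227.

6/1, 37/6, 43/7, 338/55, 1395/227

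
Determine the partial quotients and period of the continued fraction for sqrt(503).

[22; (2, 2, 1, 21, 1, 2, 2, 44)]

Write x_i = (sqrt(503) + m_i)/d_i with (m_0, d_0) = (0, 1). a_0 = floor(sqrt(503)) = 22, since 22^2 = 484 <= 503 < 529 = 23^2.
Iterate m_{i+1} = d_i*a_i - m_i, d_{i+1} = (503 - m_{i+1}^2)/d_i, a_{i+1} = floor((a_0 + m_{i+1})/d_{i+1}):
  m_1 = 1*22 - 0 = 22, d_1 = (503 - 22^2)/1 = 19/1 = 19, a_1 = floor((22 + 22)/19) = 2.
  m_2 = 19*2 - 22 = 16, d_2 = (503 - 16^2)/19 = 247/19 = 13, a_2 = floor((22 + 16)/13) = 2.
  m_3 = 13*2 - 16 = 10, d_3 = (503 - 10^2)/13 = 403/13 = 31, a_3 = floor((22 + 10)/31) = 1.
  m_4 = 31*1 - 10 = 21, d_4 = (503 - 21^2)/31 = 62/31 = 2, a_4 = floor((22 + 21)/2) = 21.
  m_5 = 2*21 - 21 = 21, d_5 = (503 - 21^2)/2 = 62/2 = 31, a_5 = floor((22 + 21)/31) = 1.
  m_6 = 31*1 - 21 = 10, d_6 = (503 - 10^2)/31 = 403/31 = 13, a_6 = floor((22 + 10)/13) = 2.
  m_7 = 13*2 - 10 = 16, d_7 = (503 - 16^2)/13 = 247/13 = 19, a_7 = floor((22 + 16)/19) = 2.
  m_8 = 19*2 - 16 = 22, d_8 = (503 - 22^2)/19 = 19/19 = 1, a_8 = floor((22 + 22)/1) = 44.
  m_9 = 1*44 - 22 = 22, d_9 = (503 - 22^2)/1 = 19/1 = 19: (m_9, d_9) = (m_1, d_1) = (22, 19), so from here the quotients repeat a_1, ..., a_8; the period length is 8.
Hence the expansion of sqrt(503) is a_0 = 22 followed by the repeating block 2, 2, 1, 21, 1, 2, 2, 44 (period 8).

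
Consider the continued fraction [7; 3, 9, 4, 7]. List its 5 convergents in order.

7/1, 22/3, 205/28, 842/115, 6099/833

Using the convergent recurrence p_i = a_i*p_{i-1} + p_{i-2}, q_i = a_i*q_{i-1} + q_{i-2} with p_{-2}=0, p_{-1}=1, q_{-2}=1, q_{-1}=0:
  i=0: a_0=7, p_0 = 7*1 + 0 = 7, q_0 = 7*0 + 1 = 1.
  i=1: a_1=3, p_1 = 3*7 + 1 = 22, q_1 = 3*1 + 0 = 3.
  i=2: a_2=9, p_2 = 9*22 + 7 = 205, q_2 = 9*3 + 1 = 28.
  i=3: a_3=4, p_3 = 4*205 + 22 = 842, q_3 = 4*28 + 3 = 115.
  i=4: a_4=7, p_4 = 7*842 + 205 = 6099, q_4 = 7*115 + 28 = 833.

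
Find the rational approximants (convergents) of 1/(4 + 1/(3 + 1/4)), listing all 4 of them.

Using the convergent recurrence p_i = a_i*p_{i-1} + p_{i-2}, q_i = a_i*q_{i-1} + q_{i-2} with p_{-2}=0, p_{-1}=1, q_{-2}=1, q_{-1}=0:
  i=0: a_0=0, p_0 = 0*1 + 0 = 0, q_0 = 0*0 + 1 = 1.
  i=1: a_1=4, p_1 = 4*0 + 1 = 1, q_1 = 4*1 + 0 = 4.
  i=2: a_2=3, p_2 = 3*1 + 0 = 3, q_2 = 3*4 + 1 = 13.
  i=3: a_3=4, p_3 = 4*3 + 1 = 13, q_3 = 4*13 + 4 = 56.

0/1, 1/4, 3/13, 13/56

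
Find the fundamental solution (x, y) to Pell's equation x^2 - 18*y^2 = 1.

First expand sqrt(18) as a continued fraction. With x_i = (sqrt(18) + m_i)/d_i and (m_0, d_0) = (0, 1): a_0 = floor(sqrt(18)) = 4, since 4^2 = 16 <= 18 < 25 = 5^2.
Iterate m_{i+1} = d_i*a_i - m_i, d_{i+1} = (18 - m_{i+1}^2)/d_i, a_{i+1} = floor((a_0 + m_{i+1})/d_{i+1}):
  m_1 = 1*4 - 0 = 4, d_1 = (18 - 4^2)/1 = 2/1 = 2, a_1 = floor((4 + 4)/2) = 4.
  m_2 = 2*4 - 4 = 4, d_2 = (18 - 4^2)/2 = 2/2 = 1, a_2 = floor((4 + 4)/1) = 8.
  m_3 = 1*8 - 4 = 4, d_3 = (18 - 4^2)/1 = 2/1 = 2: (m_3, d_3) = (m_1, d_1) = (4, 2), so from here the quotients repeat a_1, a_2; the period length is 2.
So sqrt(18) = [4; (4, 8)] with period length k = 2.
k is even, so the fundamental solution of x^2 - 18y^2 = 1 is (p_{k-1}, q_{k-1}) = (p_1, q_1); compute convergents through index 1.
Convergents (p_i = a_i*p_{i-1} + p_{i-2}, q_i = a_i*q_{i-1} + q_{i-2} with p_{-2}=0, p_{-1}=1, q_{-2}=1, q_{-1}=0):
  i=0: a_0=4, p_0 = 4*1 + 0 = 4, q_0 = 4*0 + 1 = 1.
  i=1: a_1=4, p_1 = 4*4 + 1 = 17, q_1 = 4*1 + 0 = 4.
Check: 17^2 - 18*4^2 = 289 - 288 = 1, so (x, y) = (17, 4) solves the equation, and by the theorem it is the least positive solution.

(x, y) = (17, 4)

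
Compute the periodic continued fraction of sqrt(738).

[27; (6, 54)]

Write x_i = (sqrt(738) + m_i)/d_i with (m_0, d_0) = (0, 1). a_0 = floor(sqrt(738)) = 27, since 27^2 = 729 <= 738 < 784 = 28^2.
Iterate m_{i+1} = d_i*a_i - m_i, d_{i+1} = (738 - m_{i+1}^2)/d_i, a_{i+1} = floor((a_0 + m_{i+1})/d_{i+1}):
  m_1 = 1*27 - 0 = 27, d_1 = (738 - 27^2)/1 = 9/1 = 9, a_1 = floor((27 + 27)/9) = 6.
  m_2 = 9*6 - 27 = 27, d_2 = (738 - 27^2)/9 = 9/9 = 1, a_2 = floor((27 + 27)/1) = 54.
  m_3 = 1*54 - 27 = 27, d_3 = (738 - 27^2)/1 = 9/1 = 9: (m_3, d_3) = (m_1, d_1) = (27, 9), so from here the quotients repeat a_1, a_2; the period length is 2.
Hence the expansion of sqrt(738) is a_0 = 27 followed by the repeating block 6, 54 (period 2).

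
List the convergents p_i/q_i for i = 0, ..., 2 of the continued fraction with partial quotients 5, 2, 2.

5/1, 11/2, 27/5

Using the convergent recurrence p_i = a_i*p_{i-1} + p_{i-2}, q_i = a_i*q_{i-1} + q_{i-2} with p_{-2}=0, p_{-1}=1, q_{-2}=1, q_{-1}=0:
  i=0: a_0=5, p_0 = 5*1 + 0 = 5, q_0 = 5*0 + 1 = 1.
  i=1: a_1=2, p_1 = 2*5 + 1 = 11, q_1 = 2*1 + 0 = 2.
  i=2: a_2=2, p_2 = 2*11 + 5 = 27, q_2 = 2*2 + 1 = 5.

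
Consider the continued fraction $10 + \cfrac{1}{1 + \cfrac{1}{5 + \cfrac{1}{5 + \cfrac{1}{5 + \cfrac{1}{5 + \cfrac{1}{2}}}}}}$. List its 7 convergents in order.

Using the convergent recurrence p_i = a_i*p_{i-1} + p_{i-2}, q_i = a_i*q_{i-1} + q_{i-2} with p_{-2}=0, p_{-1}=1, q_{-2}=1, q_{-1}=0:
  i=0: a_0=10, p_0 = 10*1 + 0 = 10, q_0 = 10*0 + 1 = 1.
  i=1: a_1=1, p_1 = 1*10 + 1 = 11, q_1 = 1*1 + 0 = 1.
  i=2: a_2=5, p_2 = 5*11 + 10 = 65, q_2 = 5*1 + 1 = 6.
  i=3: a_3=5, p_3 = 5*65 + 11 = 336, q_3 = 5*6 + 1 = 31.
  i=4: a_4=5, p_4 = 5*336 + 65 = 1745, q_4 = 5*31 + 6 = 161.
  i=5: a_5=5, p_5 = 5*1745 + 336 = 9061, q_5 = 5*161 + 31 = 836.
  i=6: a_6=2, p_6 = 2*9061 + 1745 = 19867, q_6 = 2*836 + 161 = 1833.

10/1, 11/1, 65/6, 336/31, 1745/161, 9061/836, 19867/1833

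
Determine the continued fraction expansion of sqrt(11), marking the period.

Write x_i = (sqrt(11) + m_i)/d_i with (m_0, d_0) = (0, 1). a_0 = floor(sqrt(11)) = 3, since 3^2 = 9 <= 11 < 16 = 4^2.
Iterate m_{i+1} = d_i*a_i - m_i, d_{i+1} = (11 - m_{i+1}^2)/d_i, a_{i+1} = floor((a_0 + m_{i+1})/d_{i+1}):
  m_1 = 1*3 - 0 = 3, d_1 = (11 - 3^2)/1 = 2/1 = 2, a_1 = floor((3 + 3)/2) = 3.
  m_2 = 2*3 - 3 = 3, d_2 = (11 - 3^2)/2 = 2/2 = 1, a_2 = floor((3 + 3)/1) = 6.
  m_3 = 1*6 - 3 = 3, d_3 = (11 - 3^2)/1 = 2/1 = 2: (m_3, d_3) = (m_1, d_1) = (3, 2), so from here the quotients repeat a_1, a_2; the period length is 2.
Hence the expansion of sqrt(11) is a_0 = 3 followed by the repeating block 3, 6 (period 2).

[3; (3, 6)]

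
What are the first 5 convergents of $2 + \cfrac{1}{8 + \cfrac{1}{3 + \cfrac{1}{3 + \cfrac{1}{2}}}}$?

2/1, 17/8, 53/25, 176/83, 405/191

Using the convergent recurrence p_i = a_i*p_{i-1} + p_{i-2}, q_i = a_i*q_{i-1} + q_{i-2} with p_{-2}=0, p_{-1}=1, q_{-2}=1, q_{-1}=0:
  i=0: a_0=2, p_0 = 2*1 + 0 = 2, q_0 = 2*0 + 1 = 1.
  i=1: a_1=8, p_1 = 8*2 + 1 = 17, q_1 = 8*1 + 0 = 8.
  i=2: a_2=3, p_2 = 3*17 + 2 = 53, q_2 = 3*8 + 1 = 25.
  i=3: a_3=3, p_3 = 3*53 + 17 = 176, q_3 = 3*25 + 8 = 83.
  i=4: a_4=2, p_4 = 2*176 + 53 = 405, q_4 = 2*83 + 25 = 191.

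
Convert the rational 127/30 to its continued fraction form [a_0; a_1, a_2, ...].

[4; 4, 3, 2]

Run the Euclidean algorithm on 127 and 30; the successive quotients are the partial quotients a_0, a_1, ... (each step inverts the fractional part left over by the previous one):
  127 = 4*30 + 7, so a_0 = 4.
  30 = 4*7 + 2, so a_1 = 4.
  7 = 3*2 + 1, so a_2 = 3.
  2 = 2*1 + 0, so a_3 = 2.
The remainder reaches 0 after 4 divisions, so the expansion has 4 partial quotients, read off in order.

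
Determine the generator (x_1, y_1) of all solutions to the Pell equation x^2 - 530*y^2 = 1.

First expand sqrt(530) as a continued fraction. With x_i = (sqrt(530) + m_i)/d_i and (m_0, d_0) = (0, 1): a_0 = floor(sqrt(530)) = 23, since 23^2 = 529 <= 530 < 576 = 24^2.
Iterate m_{i+1} = d_i*a_i - m_i, d_{i+1} = (530 - m_{i+1}^2)/d_i, a_{i+1} = floor((a_0 + m_{i+1})/d_{i+1}):
  m_1 = 1*23 - 0 = 23, d_1 = (530 - 23^2)/1 = 1/1 = 1, a_1 = floor((23 + 23)/1) = 46.
  m_2 = 1*46 - 23 = 23, d_2 = (530 - 23^2)/1 = 1/1 = 1: (m_2, d_2) = (m_1, d_1) = (23, 1), so from here the quotient a_1 repeats; the period length is 1.
So sqrt(530) = [23; (46)] with period length k = 1.
k is odd, so (p_{k-1}, q_{k-1}) only solves x^2 - 530y^2 = -1 and the fundamental solution of x^2 - 530y^2 = 1 is (p_{2k-1}, q_{2k-1}) = (p_1, q_1); compute convergents through index 1, running through the period twice.
Convergents (p_i = a_i*p_{i-1} + p_{i-2}, q_i = a_i*q_{i-1} + q_{i-2} with p_{-2}=0, p_{-1}=1, q_{-2}=1, q_{-1}=0):
  i=0: a_0=23, p_0 = 23*1 + 0 = 23, q_0 = 23*0 + 1 = 1.
  i=1: a_1=46, p_1 = 46*23 + 1 = 1059, q_1 = 46*1 + 0 = 46.
Indeed p_0^2 - 530*q_0^2 = 529 - 530 = -1, not +1.
Check: 1059^2 - 530*46^2 = 1121481 - 1121480 = 1, so (x, y) = (1059, 46) solves the equation, and by the theorem it is the least positive solution.

(x, y) = (1059, 46)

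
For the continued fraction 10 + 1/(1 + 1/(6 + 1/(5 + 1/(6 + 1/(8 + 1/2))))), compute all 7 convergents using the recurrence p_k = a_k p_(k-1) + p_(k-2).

10/1, 11/1, 76/7, 391/36, 2422/223, 19767/1820, 41956/3863

Using the convergent recurrence p_i = a_i*p_{i-1} + p_{i-2}, q_i = a_i*q_{i-1} + q_{i-2} with p_{-2}=0, p_{-1}=1, q_{-2}=1, q_{-1}=0:
  i=0: a_0=10, p_0 = 10*1 + 0 = 10, q_0 = 10*0 + 1 = 1.
  i=1: a_1=1, p_1 = 1*10 + 1 = 11, q_1 = 1*1 + 0 = 1.
  i=2: a_2=6, p_2 = 6*11 + 10 = 76, q_2 = 6*1 + 1 = 7.
  i=3: a_3=5, p_3 = 5*76 + 11 = 391, q_3 = 5*7 + 1 = 36.
  i=4: a_4=6, p_4 = 6*391 + 76 = 2422, q_4 = 6*36 + 7 = 223.
  i=5: a_5=8, p_5 = 8*2422 + 391 = 19767, q_5 = 8*223 + 36 = 1820.
  i=6: a_6=2, p_6 = 2*19767 + 2422 = 41956, q_6 = 2*1820 + 223 = 3863.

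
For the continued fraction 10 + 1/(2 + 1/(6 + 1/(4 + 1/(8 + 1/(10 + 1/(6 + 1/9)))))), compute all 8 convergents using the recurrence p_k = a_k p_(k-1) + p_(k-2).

Using the convergent recurrence p_i = a_i*p_{i-1} + p_{i-2}, q_i = a_i*q_{i-1} + q_{i-2} with p_{-2}=0, p_{-1}=1, q_{-2}=1, q_{-1}=0:
  i=0: a_0=10, p_0 = 10*1 + 0 = 10, q_0 = 10*0 + 1 = 1.
  i=1: a_1=2, p_1 = 2*10 + 1 = 21, q_1 = 2*1 + 0 = 2.
  i=2: a_2=6, p_2 = 6*21 + 10 = 136, q_2 = 6*2 + 1 = 13.
  i=3: a_3=4, p_3 = 4*136 + 21 = 565, q_3 = 4*13 + 2 = 54.
  i=4: a_4=8, p_4 = 8*565 + 136 = 4656, q_4 = 8*54 + 13 = 445.
  i=5: a_5=10, p_5 = 10*4656 + 565 = 47125, q_5 = 10*445 + 54 = 4504.
  i=6: a_6=6, p_6 = 6*47125 + 4656 = 287406, q_6 = 6*4504 + 445 = 27469.
  i=7: a_7=9, p_7 = 9*287406 + 47125 = 2633779, q_7 = 9*27469 + 4504 = 251725.

10/1, 21/2, 136/13, 565/54, 4656/445, 47125/4504, 287406/27469, 2633779/251725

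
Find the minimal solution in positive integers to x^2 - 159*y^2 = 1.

First expand sqrt(159) as a continued fraction. With x_i = (sqrt(159) + m_i)/d_i and (m_0, d_0) = (0, 1): a_0 = floor(sqrt(159)) = 12, since 12^2 = 144 <= 159 < 169 = 13^2.
Iterate m_{i+1} = d_i*a_i - m_i, d_{i+1} = (159 - m_{i+1}^2)/d_i, a_{i+1} = floor((a_0 + m_{i+1})/d_{i+1}):
  m_1 = 1*12 - 0 = 12, d_1 = (159 - 12^2)/1 = 15/1 = 15, a_1 = floor((12 + 12)/15) = 1.
  m_2 = 15*1 - 12 = 3, d_2 = (159 - 3^2)/15 = 150/15 = 10, a_2 = floor((12 + 3)/10) = 1.
  m_3 = 10*1 - 3 = 7, d_3 = (159 - 7^2)/10 = 110/10 = 11, a_3 = floor((12 + 7)/11) = 1.
  m_4 = 11*1 - 7 = 4, d_4 = (159 - 4^2)/11 = 143/11 = 13, a_4 = floor((12 + 4)/13) = 1.
  m_5 = 13*1 - 4 = 9, d_5 = (159 - 9^2)/13 = 78/13 = 6, a_5 = floor((12 + 9)/6) = 3.
  m_6 = 6*3 - 9 = 9, d_6 = (159 - 9^2)/6 = 78/6 = 13, a_6 = floor((12 + 9)/13) = 1.
  m_7 = 13*1 - 9 = 4, d_7 = (159 - 4^2)/13 = 143/13 = 11, a_7 = floor((12 + 4)/11) = 1.
  m_8 = 11*1 - 4 = 7, d_8 = (159 - 7^2)/11 = 110/11 = 10, a_8 = floor((12 + 7)/10) = 1.
  m_9 = 10*1 - 7 = 3, d_9 = (159 - 3^2)/10 = 150/10 = 15, a_9 = floor((12 + 3)/15) = 1.
  m_10 = 15*1 - 3 = 12, d_10 = (159 - 12^2)/15 = 15/15 = 1, a_10 = floor((12 + 12)/1) = 24.
  m_11 = 1*24 - 12 = 12, d_11 = (159 - 12^2)/1 = 15/1 = 15: (m_11, d_11) = (m_1, d_1) = (12, 15), so from here the quotients repeat a_1, ..., a_10; the period length is 10.
So sqrt(159) = [12; (1, 1, 1, 1, 3, 1, 1, 1, 1, 24)] with period length k = 10.
k is even, so the fundamental solution of x^2 - 159y^2 = 1 is (p_{k-1}, q_{k-1}) = (p_9, q_9); compute convergents through index 9.
Convergents (p_i = a_i*p_{i-1} + p_{i-2}, q_i = a_i*q_{i-1} + q_{i-2} with p_{-2}=0, p_{-1}=1, q_{-2}=1, q_{-1}=0):
  i=0: a_0=12, p_0 = 12*1 + 0 = 12, q_0 = 12*0 + 1 = 1.
  i=1: a_1=1, p_1 = 1*12 + 1 = 13, q_1 = 1*1 + 0 = 1.
  i=2: a_2=1, p_2 = 1*13 + 12 = 25, q_2 = 1*1 + 1 = 2.
  i=3: a_3=1, p_3 = 1*25 + 13 = 38, q_3 = 1*2 + 1 = 3.
  i=4: a_4=1, p_4 = 1*38 + 25 = 63, q_4 = 1*3 + 2 = 5.
  i=5: a_5=3, p_5 = 3*63 + 38 = 227, q_5 = 3*5 + 3 = 18.
  i=6: a_6=1, p_6 = 1*227 + 63 = 290, q_6 = 1*18 + 5 = 23.
  i=7: a_7=1, p_7 = 1*290 + 227 = 517, q_7 = 1*23 + 18 = 41.
  i=8: a_8=1, p_8 = 1*517 + 290 = 807, q_8 = 1*41 + 23 = 64.
  i=9: a_9=1, p_9 = 1*807 + 517 = 1324, q_9 = 1*64 + 41 = 105.
Check: 1324^2 - 159*105^2 = 1752976 - 1752975 = 1, so (x, y) = (1324, 105) solves the equation, and by the theorem it is the least positive solution.

(x, y) = (1324, 105)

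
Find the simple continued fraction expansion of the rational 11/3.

Run the Euclidean algorithm on 11 and 3; the successive quotients are the partial quotients a_0, a_1, ... (each step inverts the fractional part left over by the previous one):
  11 = 3*3 + 2, so a_0 = 3.
  3 = 1*2 + 1, so a_1 = 1.
  2 = 2*1 + 0, so a_2 = 2.
The remainder reaches 0 after 3 divisions, so the expansion has 3 partial quotients, read off in order.

[3; 1, 2]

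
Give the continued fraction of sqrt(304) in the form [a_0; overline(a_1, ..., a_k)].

Write x_i = (sqrt(304) + m_i)/d_i with (m_0, d_0) = (0, 1). a_0 = floor(sqrt(304)) = 17, since 17^2 = 289 <= 304 < 324 = 18^2.
Iterate m_{i+1} = d_i*a_i - m_i, d_{i+1} = (304 - m_{i+1}^2)/d_i, a_{i+1} = floor((a_0 + m_{i+1})/d_{i+1}):
  m_1 = 1*17 - 0 = 17, d_1 = (304 - 17^2)/1 = 15/1 = 15, a_1 = floor((17 + 17)/15) = 2.
  m_2 = 15*2 - 17 = 13, d_2 = (304 - 13^2)/15 = 135/15 = 9, a_2 = floor((17 + 13)/9) = 3.
  m_3 = 9*3 - 13 = 14, d_3 = (304 - 14^2)/9 = 108/9 = 12, a_3 = floor((17 + 14)/12) = 2.
  m_4 = 12*2 - 14 = 10, d_4 = (304 - 10^2)/12 = 204/12 = 17, a_4 = floor((17 + 10)/17) = 1.
  m_5 = 17*1 - 10 = 7, d_5 = (304 - 7^2)/17 = 255/17 = 15, a_5 = floor((17 + 7)/15) = 1.
  m_6 = 15*1 - 7 = 8, d_6 = (304 - 8^2)/15 = 240/15 = 16, a_6 = floor((17 + 8)/16) = 1.
  m_7 = 16*1 - 8 = 8, d_7 = (304 - 8^2)/16 = 240/16 = 15, a_7 = floor((17 + 8)/15) = 1.
  m_8 = 15*1 - 8 = 7, d_8 = (304 - 7^2)/15 = 255/15 = 17, a_8 = floor((17 + 7)/17) = 1.
  m_9 = 17*1 - 7 = 10, d_9 = (304 - 10^2)/17 = 204/17 = 12, a_9 = floor((17 + 10)/12) = 2.
  m_10 = 12*2 - 10 = 14, d_10 = (304 - 14^2)/12 = 108/12 = 9, a_10 = floor((17 + 14)/9) = 3.
  m_11 = 9*3 - 14 = 13, d_11 = (304 - 13^2)/9 = 135/9 = 15, a_11 = floor((17 + 13)/15) = 2.
  m_12 = 15*2 - 13 = 17, d_12 = (304 - 17^2)/15 = 15/15 = 1, a_12 = floor((17 + 17)/1) = 34.
  m_13 = 1*34 - 17 = 17, d_13 = (304 - 17^2)/1 = 15/1 = 15: (m_13, d_13) = (m_1, d_1) = (17, 15), so from here the quotients repeat a_1, ..., a_12; the period length is 12.
Hence the expansion of sqrt(304) is a_0 = 17 followed by the repeating block 2, 3, 2, 1, 1, 1, 1, 1, 2, 3, 2, 34 (period 12).

[17; overline(2, 3, 2, 1, 1, 1, 1, 1, 2, 3, 2, 34)]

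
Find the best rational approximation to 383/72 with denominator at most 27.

133/25

Expand x = 383/72 as a continued fraction with the Euclidean algorithm:
  383 = 5*72 + 23, so a_0 = 5.
  72 = 3*23 + 3, so a_1 = 3.
  23 = 7*3 + 2, so a_2 = 7.
  3 = 1*2 + 1, so a_3 = 1.
  2 = 2*1 + 0, so a_4 = 2.
so x = [5; 3, 7, 1, 2].
Convergents (p_i = a_i*p_{i-1} + p_{i-2}, q_i = a_i*q_{i-1} + q_{i-2} with p_{-2}=0, p_{-1}=1, q_{-2}=1, q_{-1}=0), until the denominator exceeds 27:
  i=0: a_0=5, p_0 = 5*1 + 0 = 5, q_0 = 5*0 + 1 = 1.
  i=1: a_1=3, p_1 = 3*5 + 1 = 16, q_1 = 3*1 + 0 = 3.
  i=2: a_2=7, p_2 = 7*16 + 5 = 117, q_2 = 7*3 + 1 = 22.
  i=3: a_3=1, p_3 = 1*117 + 16 = 133, q_3 = 1*22 + 3 = 25.
  i=4: a_4=2, p_4 = 2*133 + 117 = 383, q_4 = 2*25 + 22 = 72.
q_4 = 72 > 27, so the last convergent with denominator <= 27 is p_3/q_3 = 133/25.
The closest fraction with denominator <= 27 is either p_3/q_3 or the intermediate fraction (k*p_3 + p_2)/(k*q_3 + q_2) with the largest k >= 1 whose denominator stays <= 27; these approach x as k grows, and every other convergent or intermediate fraction in range is farther away.
Largest k: floor((27 - q_2)/q_3) = floor((27 - 22)/25) = 0.
Since k = 0, no intermediate fraction beyond p_3/q_3 has denominator <= 27, so the convergent 133/25 is the closest (its error is |383*25 - 133*72|/(72*25) = 1/1800).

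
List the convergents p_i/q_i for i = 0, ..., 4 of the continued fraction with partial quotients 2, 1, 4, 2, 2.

Using the convergent recurrence p_i = a_i*p_{i-1} + p_{i-2}, q_i = a_i*q_{i-1} + q_{i-2} with p_{-2}=0, p_{-1}=1, q_{-2}=1, q_{-1}=0:
  i=0: a_0=2, p_0 = 2*1 + 0 = 2, q_0 = 2*0 + 1 = 1.
  i=1: a_1=1, p_1 = 1*2 + 1 = 3, q_1 = 1*1 + 0 = 1.
  i=2: a_2=4, p_2 = 4*3 + 2 = 14, q_2 = 4*1 + 1 = 5.
  i=3: a_3=2, p_3 = 2*14 + 3 = 31, q_3 = 2*5 + 1 = 11.
  i=4: a_4=2, p_4 = 2*31 + 14 = 76, q_4 = 2*11 + 5 = 27.

2/1, 3/1, 14/5, 31/11, 76/27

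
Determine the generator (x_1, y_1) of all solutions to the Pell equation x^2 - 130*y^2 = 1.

First expand sqrt(130) as a continued fraction. With x_i = (sqrt(130) + m_i)/d_i and (m_0, d_0) = (0, 1): a_0 = floor(sqrt(130)) = 11, since 11^2 = 121 <= 130 < 144 = 12^2.
Iterate m_{i+1} = d_i*a_i - m_i, d_{i+1} = (130 - m_{i+1}^2)/d_i, a_{i+1} = floor((a_0 + m_{i+1})/d_{i+1}):
  m_1 = 1*11 - 0 = 11, d_1 = (130 - 11^2)/1 = 9/1 = 9, a_1 = floor((11 + 11)/9) = 2.
  m_2 = 9*2 - 11 = 7, d_2 = (130 - 7^2)/9 = 81/9 = 9, a_2 = floor((11 + 7)/9) = 2.
  m_3 = 9*2 - 7 = 11, d_3 = (130 - 11^2)/9 = 9/9 = 1, a_3 = floor((11 + 11)/1) = 22.
  m_4 = 1*22 - 11 = 11, d_4 = (130 - 11^2)/1 = 9/1 = 9: (m_4, d_4) = (m_1, d_1) = (11, 9), so from here the quotients repeat a_1, ..., a_3; the period length is 3.
So sqrt(130) = [11; (2, 2, 22)] with period length k = 3.
k is odd, so (p_{k-1}, q_{k-1}) only solves x^2 - 130y^2 = -1 and the fundamental solution of x^2 - 130y^2 = 1 is (p_{2k-1}, q_{2k-1}) = (p_5, q_5); compute convergents through index 5, running through the period twice.
Convergents (p_i = a_i*p_{i-1} + p_{i-2}, q_i = a_i*q_{i-1} + q_{i-2} with p_{-2}=0, p_{-1}=1, q_{-2}=1, q_{-1}=0):
  i=0: a_0=11, p_0 = 11*1 + 0 = 11, q_0 = 11*0 + 1 = 1.
  i=1: a_1=2, p_1 = 2*11 + 1 = 23, q_1 = 2*1 + 0 = 2.
  i=2: a_2=2, p_2 = 2*23 + 11 = 57, q_2 = 2*2 + 1 = 5.
  i=3: a_3=22, p_3 = 22*57 + 23 = 1277, q_3 = 22*5 + 2 = 112.
  i=4: a_4=2, p_4 = 2*1277 + 57 = 2611, q_4 = 2*112 + 5 = 229.
  i=5: a_5=2, p_5 = 2*2611 + 1277 = 6499, q_5 = 2*229 + 112 = 570.
Indeed p_2^2 - 130*q_2^2 = 3249 - 3250 = -1, not +1.
Check: 6499^2 - 130*570^2 = 42237001 - 42237000 = 1, so (x, y) = (6499, 570) solves the equation, and by the theorem it is the least positive solution.

(x, y) = (6499, 570)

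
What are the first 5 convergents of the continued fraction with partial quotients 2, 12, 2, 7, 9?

Using the convergent recurrence p_i = a_i*p_{i-1} + p_{i-2}, q_i = a_i*q_{i-1} + q_{i-2} with p_{-2}=0, p_{-1}=1, q_{-2}=1, q_{-1}=0:
  i=0: a_0=2, p_0 = 2*1 + 0 = 2, q_0 = 2*0 + 1 = 1.
  i=1: a_1=12, p_1 = 12*2 + 1 = 25, q_1 = 12*1 + 0 = 12.
  i=2: a_2=2, p_2 = 2*25 + 2 = 52, q_2 = 2*12 + 1 = 25.
  i=3: a_3=7, p_3 = 7*52 + 25 = 389, q_3 = 7*25 + 12 = 187.
  i=4: a_4=9, p_4 = 9*389 + 52 = 3553, q_4 = 9*187 + 25 = 1708.

2/1, 25/12, 52/25, 389/187, 3553/1708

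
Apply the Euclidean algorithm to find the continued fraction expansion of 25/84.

[0; 3, 2, 1, 3, 2]

Run the Euclidean algorithm on 25 and 84; the successive quotients are the partial quotients a_0, a_1, ... (each step inverts the fractional part left over by the previous one):
  25 = 0*84 + 25, so a_0 = 0.
  84 = 3*25 + 9, so a_1 = 3.
  25 = 2*9 + 7, so a_2 = 2.
  9 = 1*7 + 2, so a_3 = 1.
  7 = 3*2 + 1, so a_4 = 3.
  2 = 2*1 + 0, so a_5 = 2.
The remainder reaches 0 after 6 divisions, so the expansion has 6 partial quotients, read off in order.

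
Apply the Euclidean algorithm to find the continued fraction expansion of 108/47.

[2; 3, 2, 1, 4]

Run the Euclidean algorithm on 108 and 47; the successive quotients are the partial quotients a_0, a_1, ... (each step inverts the fractional part left over by the previous one):
  108 = 2*47 + 14, so a_0 = 2.
  47 = 3*14 + 5, so a_1 = 3.
  14 = 2*5 + 4, so a_2 = 2.
  5 = 1*4 + 1, so a_3 = 1.
  4 = 4*1 + 0, so a_4 = 4.
The remainder reaches 0 after 5 divisions, so the expansion has 5 partial quotients, read off in order.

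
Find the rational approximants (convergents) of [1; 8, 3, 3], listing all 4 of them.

Using the convergent recurrence p_i = a_i*p_{i-1} + p_{i-2}, q_i = a_i*q_{i-1} + q_{i-2} with p_{-2}=0, p_{-1}=1, q_{-2}=1, q_{-1}=0:
  i=0: a_0=1, p_0 = 1*1 + 0 = 1, q_0 = 1*0 + 1 = 1.
  i=1: a_1=8, p_1 = 8*1 + 1 = 9, q_1 = 8*1 + 0 = 8.
  i=2: a_2=3, p_2 = 3*9 + 1 = 28, q_2 = 3*8 + 1 = 25.
  i=3: a_3=3, p_3 = 3*28 + 9 = 93, q_3 = 3*25 + 8 = 83.

1/1, 9/8, 28/25, 93/83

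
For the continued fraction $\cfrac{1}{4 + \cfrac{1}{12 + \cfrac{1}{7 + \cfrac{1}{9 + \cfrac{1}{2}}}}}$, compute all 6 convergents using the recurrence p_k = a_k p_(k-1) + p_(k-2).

0/1, 1/4, 12/49, 85/347, 777/3172, 1639/6691

Using the convergent recurrence p_i = a_i*p_{i-1} + p_{i-2}, q_i = a_i*q_{i-1} + q_{i-2} with p_{-2}=0, p_{-1}=1, q_{-2}=1, q_{-1}=0:
  i=0: a_0=0, p_0 = 0*1 + 0 = 0, q_0 = 0*0 + 1 = 1.
  i=1: a_1=4, p_1 = 4*0 + 1 = 1, q_1 = 4*1 + 0 = 4.
  i=2: a_2=12, p_2 = 12*1 + 0 = 12, q_2 = 12*4 + 1 = 49.
  i=3: a_3=7, p_3 = 7*12 + 1 = 85, q_3 = 7*49 + 4 = 347.
  i=4: a_4=9, p_4 = 9*85 + 12 = 777, q_4 = 9*347 + 49 = 3172.
  i=5: a_5=2, p_5 = 2*777 + 85 = 1639, q_5 = 2*3172 + 347 = 6691.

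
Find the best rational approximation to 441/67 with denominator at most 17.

79/12

Expand x = 441/67 as a continued fraction with the Euclidean algorithm:
  441 = 6*67 + 39, so a_0 = 6.
  67 = 1*39 + 28, so a_1 = 1.
  39 = 1*28 + 11, so a_2 = 1.
  28 = 2*11 + 6, so a_3 = 2.
  11 = 1*6 + 5, so a_4 = 1.
  6 = 1*5 + 1, so a_5 = 1.
  5 = 5*1 + 0, so a_6 = 5.
so x = [6; 1, 1, 2, 1, 1, 5].
Convergents (p_i = a_i*p_{i-1} + p_{i-2}, q_i = a_i*q_{i-1} + q_{i-2} with p_{-2}=0, p_{-1}=1, q_{-2}=1, q_{-1}=0), until the denominator exceeds 17:
  i=0: a_0=6, p_0 = 6*1 + 0 = 6, q_0 = 6*0 + 1 = 1.
  i=1: a_1=1, p_1 = 1*6 + 1 = 7, q_1 = 1*1 + 0 = 1.
  i=2: a_2=1, p_2 = 1*7 + 6 = 13, q_2 = 1*1 + 1 = 2.
  i=3: a_3=2, p_3 = 2*13 + 7 = 33, q_3 = 2*2 + 1 = 5.
  i=4: a_4=1, p_4 = 1*33 + 13 = 46, q_4 = 1*5 + 2 = 7.
  i=5: a_5=1, p_5 = 1*46 + 33 = 79, q_5 = 1*7 + 5 = 12.
  i=6: a_6=5, p_6 = 5*79 + 46 = 441, q_6 = 5*12 + 7 = 67.
q_6 = 67 > 17, so the last convergent with denominator <= 17 is p_5/q_5 = 79/12.
The closest fraction with denominator <= 17 is either p_5/q_5 or the intermediate fraction (k*p_5 + p_4)/(k*q_5 + q_4) with the largest k >= 1 whose denominator stays <= 17; these approach x as k grows, and every other convergent or intermediate fraction in range is farther away.
Largest k: floor((17 - q_4)/q_5) = floor((17 - 7)/12) = 0.
Since k = 0, no intermediate fraction beyond p_5/q_5 has denominator <= 17, so the convergent 79/12 is the closest (its error is |441*12 - 79*67|/(67*12) = 1/804).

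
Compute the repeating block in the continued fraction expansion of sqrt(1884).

[43; (2, 2, 7, 2, 28, 2, 7, 2, 2, 86)]

Write x_i = (sqrt(1884) + m_i)/d_i with (m_0, d_0) = (0, 1). a_0 = floor(sqrt(1884)) = 43, since 43^2 = 1849 <= 1884 < 1936 = 44^2.
Iterate m_{i+1} = d_i*a_i - m_i, d_{i+1} = (1884 - m_{i+1}^2)/d_i, a_{i+1} = floor((a_0 + m_{i+1})/d_{i+1}):
  m_1 = 1*43 - 0 = 43, d_1 = (1884 - 43^2)/1 = 35/1 = 35, a_1 = floor((43 + 43)/35) = 2.
  m_2 = 35*2 - 43 = 27, d_2 = (1884 - 27^2)/35 = 1155/35 = 33, a_2 = floor((43 + 27)/33) = 2.
  m_3 = 33*2 - 27 = 39, d_3 = (1884 - 39^2)/33 = 363/33 = 11, a_3 = floor((43 + 39)/11) = 7.
  m_4 = 11*7 - 39 = 38, d_4 = (1884 - 38^2)/11 = 440/11 = 40, a_4 = floor((43 + 38)/40) = 2.
  m_5 = 40*2 - 38 = 42, d_5 = (1884 - 42^2)/40 = 120/40 = 3, a_5 = floor((43 + 42)/3) = 28.
  m_6 = 3*28 - 42 = 42, d_6 = (1884 - 42^2)/3 = 120/3 = 40, a_6 = floor((43 + 42)/40) = 2.
  m_7 = 40*2 - 42 = 38, d_7 = (1884 - 38^2)/40 = 440/40 = 11, a_7 = floor((43 + 38)/11) = 7.
  m_8 = 11*7 - 38 = 39, d_8 = (1884 - 39^2)/11 = 363/11 = 33, a_8 = floor((43 + 39)/33) = 2.
  m_9 = 33*2 - 39 = 27, d_9 = (1884 - 27^2)/33 = 1155/33 = 35, a_9 = floor((43 + 27)/35) = 2.
  m_10 = 35*2 - 27 = 43, d_10 = (1884 - 43^2)/35 = 35/35 = 1, a_10 = floor((43 + 43)/1) = 86.
  m_11 = 1*86 - 43 = 43, d_11 = (1884 - 43^2)/1 = 35/1 = 35: (m_11, d_11) = (m_1, d_1) = (43, 35), so from here the quotients repeat a_1, ..., a_10; the period length is 10.
Hence the expansion of sqrt(1884) is a_0 = 43 followed by the repeating block 2, 2, 7, 2, 28, 2, 7, 2, 2, 86 (period 10).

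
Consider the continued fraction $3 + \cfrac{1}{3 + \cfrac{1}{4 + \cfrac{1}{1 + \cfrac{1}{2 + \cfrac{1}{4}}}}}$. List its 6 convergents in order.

3/1, 10/3, 43/13, 53/16, 149/45, 649/196

Using the convergent recurrence p_i = a_i*p_{i-1} + p_{i-2}, q_i = a_i*q_{i-1} + q_{i-2} with p_{-2}=0, p_{-1}=1, q_{-2}=1, q_{-1}=0:
  i=0: a_0=3, p_0 = 3*1 + 0 = 3, q_0 = 3*0 + 1 = 1.
  i=1: a_1=3, p_1 = 3*3 + 1 = 10, q_1 = 3*1 + 0 = 3.
  i=2: a_2=4, p_2 = 4*10 + 3 = 43, q_2 = 4*3 + 1 = 13.
  i=3: a_3=1, p_3 = 1*43 + 10 = 53, q_3 = 1*13 + 3 = 16.
  i=4: a_4=2, p_4 = 2*53 + 43 = 149, q_4 = 2*16 + 13 = 45.
  i=5: a_5=4, p_5 = 4*149 + 53 = 649, q_5 = 4*45 + 16 = 196.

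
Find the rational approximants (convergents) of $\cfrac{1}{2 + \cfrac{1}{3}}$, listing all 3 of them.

0/1, 1/2, 3/7

Using the convergent recurrence p_i = a_i*p_{i-1} + p_{i-2}, q_i = a_i*q_{i-1} + q_{i-2} with p_{-2}=0, p_{-1}=1, q_{-2}=1, q_{-1}=0:
  i=0: a_0=0, p_0 = 0*1 + 0 = 0, q_0 = 0*0 + 1 = 1.
  i=1: a_1=2, p_1 = 2*0 + 1 = 1, q_1 = 2*1 + 0 = 2.
  i=2: a_2=3, p_2 = 3*1 + 0 = 3, q_2 = 3*2 + 1 = 7.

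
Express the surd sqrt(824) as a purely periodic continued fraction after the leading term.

[28; (1, 2, 2, 1, 1, 6, 1, 1, 2, 2, 1, 56)]

Write x_i = (sqrt(824) + m_i)/d_i with (m_0, d_0) = (0, 1). a_0 = floor(sqrt(824)) = 28, since 28^2 = 784 <= 824 < 841 = 29^2.
Iterate m_{i+1} = d_i*a_i - m_i, d_{i+1} = (824 - m_{i+1}^2)/d_i, a_{i+1} = floor((a_0 + m_{i+1})/d_{i+1}):
  m_1 = 1*28 - 0 = 28, d_1 = (824 - 28^2)/1 = 40/1 = 40, a_1 = floor((28 + 28)/40) = 1.
  m_2 = 40*1 - 28 = 12, d_2 = (824 - 12^2)/40 = 680/40 = 17, a_2 = floor((28 + 12)/17) = 2.
  m_3 = 17*2 - 12 = 22, d_3 = (824 - 22^2)/17 = 340/17 = 20, a_3 = floor((28 + 22)/20) = 2.
  m_4 = 20*2 - 22 = 18, d_4 = (824 - 18^2)/20 = 500/20 = 25, a_4 = floor((28 + 18)/25) = 1.
  m_5 = 25*1 - 18 = 7, d_5 = (824 - 7^2)/25 = 775/25 = 31, a_5 = floor((28 + 7)/31) = 1.
  m_6 = 31*1 - 7 = 24, d_6 = (824 - 24^2)/31 = 248/31 = 8, a_6 = floor((28 + 24)/8) = 6.
  m_7 = 8*6 - 24 = 24, d_7 = (824 - 24^2)/8 = 248/8 = 31, a_7 = floor((28 + 24)/31) = 1.
  m_8 = 31*1 - 24 = 7, d_8 = (824 - 7^2)/31 = 775/31 = 25, a_8 = floor((28 + 7)/25) = 1.
  m_9 = 25*1 - 7 = 18, d_9 = (824 - 18^2)/25 = 500/25 = 20, a_9 = floor((28 + 18)/20) = 2.
  m_10 = 20*2 - 18 = 22, d_10 = (824 - 22^2)/20 = 340/20 = 17, a_10 = floor((28 + 22)/17) = 2.
  m_11 = 17*2 - 22 = 12, d_11 = (824 - 12^2)/17 = 680/17 = 40, a_11 = floor((28 + 12)/40) = 1.
  m_12 = 40*1 - 12 = 28, d_12 = (824 - 28^2)/40 = 40/40 = 1, a_12 = floor((28 + 28)/1) = 56.
  m_13 = 1*56 - 28 = 28, d_13 = (824 - 28^2)/1 = 40/1 = 40: (m_13, d_13) = (m_1, d_1) = (28, 40), so from here the quotients repeat a_1, ..., a_12; the period length is 12.
Hence the expansion of sqrt(824) is a_0 = 28 followed by the repeating block 1, 2, 2, 1, 1, 6, 1, 1, 2, 2, 1, 56 (period 12).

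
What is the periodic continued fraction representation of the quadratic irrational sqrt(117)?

[10; (1, 4, 2, 4, 1, 20)]

Write x_i = (sqrt(117) + m_i)/d_i with (m_0, d_0) = (0, 1). a_0 = floor(sqrt(117)) = 10, since 10^2 = 100 <= 117 < 121 = 11^2.
Iterate m_{i+1} = d_i*a_i - m_i, d_{i+1} = (117 - m_{i+1}^2)/d_i, a_{i+1} = floor((a_0 + m_{i+1})/d_{i+1}):
  m_1 = 1*10 - 0 = 10, d_1 = (117 - 10^2)/1 = 17/1 = 17, a_1 = floor((10 + 10)/17) = 1.
  m_2 = 17*1 - 10 = 7, d_2 = (117 - 7^2)/17 = 68/17 = 4, a_2 = floor((10 + 7)/4) = 4.
  m_3 = 4*4 - 7 = 9, d_3 = (117 - 9^2)/4 = 36/4 = 9, a_3 = floor((10 + 9)/9) = 2.
  m_4 = 9*2 - 9 = 9, d_4 = (117 - 9^2)/9 = 36/9 = 4, a_4 = floor((10 + 9)/4) = 4.
  m_5 = 4*4 - 9 = 7, d_5 = (117 - 7^2)/4 = 68/4 = 17, a_5 = floor((10 + 7)/17) = 1.
  m_6 = 17*1 - 7 = 10, d_6 = (117 - 10^2)/17 = 17/17 = 1, a_6 = floor((10 + 10)/1) = 20.
  m_7 = 1*20 - 10 = 10, d_7 = (117 - 10^2)/1 = 17/1 = 17: (m_7, d_7) = (m_1, d_1) = (10, 17), so from here the quotients repeat a_1, ..., a_6; the period length is 6.
Hence the expansion of sqrt(117) is a_0 = 10 followed by the repeating block 1, 4, 2, 4, 1, 20 (period 6).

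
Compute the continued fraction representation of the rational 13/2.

[6; 2]

Run the Euclidean algorithm on 13 and 2; the successive quotients are the partial quotients a_0, a_1, ... (each step inverts the fractional part left over by the previous one):
  13 = 6*2 + 1, so a_0 = 6.
  2 = 2*1 + 0, so a_1 = 2.
The remainder reaches 0 after 2 divisions, so the expansion has 2 partial quotients, read off in order.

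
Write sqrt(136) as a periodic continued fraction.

Write x_i = (sqrt(136) + m_i)/d_i with (m_0, d_0) = (0, 1). a_0 = floor(sqrt(136)) = 11, since 11^2 = 121 <= 136 < 144 = 12^2.
Iterate m_{i+1} = d_i*a_i - m_i, d_{i+1} = (136 - m_{i+1}^2)/d_i, a_{i+1} = floor((a_0 + m_{i+1})/d_{i+1}):
  m_1 = 1*11 - 0 = 11, d_1 = (136 - 11^2)/1 = 15/1 = 15, a_1 = floor((11 + 11)/15) = 1.
  m_2 = 15*1 - 11 = 4, d_2 = (136 - 4^2)/15 = 120/15 = 8, a_2 = floor((11 + 4)/8) = 1.
  m_3 = 8*1 - 4 = 4, d_3 = (136 - 4^2)/8 = 120/8 = 15, a_3 = floor((11 + 4)/15) = 1.
  m_4 = 15*1 - 4 = 11, d_4 = (136 - 11^2)/15 = 15/15 = 1, a_4 = floor((11 + 11)/1) = 22.
  m_5 = 1*22 - 11 = 11, d_5 = (136 - 11^2)/1 = 15/1 = 15: (m_5, d_5) = (m_1, d_1) = (11, 15), so from here the quotients repeat a_1, ..., a_4; the period length is 4.
Hence the expansion of sqrt(136) is a_0 = 11 followed by the repeating block 1, 1, 1, 22 (period 4).

[11; (1, 1, 1, 22)]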